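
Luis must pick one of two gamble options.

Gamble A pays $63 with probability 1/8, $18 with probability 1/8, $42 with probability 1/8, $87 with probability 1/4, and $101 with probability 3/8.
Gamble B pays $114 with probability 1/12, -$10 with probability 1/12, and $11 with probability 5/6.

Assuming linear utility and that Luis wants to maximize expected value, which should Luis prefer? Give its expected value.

Gamble A ($75)

Gamble A = 1/8 × 63 + 1/8 × 18 + 1/8 × 42 + 1/4 × 87 + 3/8 × 101 = 7.875 + 2.25 + 5.25 + 21.75 + 37.875 = 75
Gamble B = 1/12 × 114 + 1/12 × (-10) + 5/6 × 11 = 9.5 − 0.8333 + 9.1667 = 17.8333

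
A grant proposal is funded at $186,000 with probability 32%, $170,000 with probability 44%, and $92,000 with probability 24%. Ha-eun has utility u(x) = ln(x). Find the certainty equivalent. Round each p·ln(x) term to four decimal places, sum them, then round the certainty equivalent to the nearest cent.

E[u] = 0.32·ln(186000) + 0.44·ln(170000) + 0.24·ln(92000) = 3.8827 + 5.2992 + 2.7431 = 11.9250
CE = e^11.9250 ≈ 150994.70

$150,994.70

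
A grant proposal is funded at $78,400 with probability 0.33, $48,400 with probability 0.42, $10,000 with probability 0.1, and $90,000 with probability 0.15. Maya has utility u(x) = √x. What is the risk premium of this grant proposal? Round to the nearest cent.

$3,195.96

E[u] = 0.33·√78400 + 0.42·√48400 + 0.1·√10000 + 0.15·√90000 = 0.33·280 + 0.42·220 + 0.1·100 + 0.15·300 = 239.8
CE = (239.8)² = 57504.04
Risk premium = EV − CE = 60700 − 57504.04 = 3195.96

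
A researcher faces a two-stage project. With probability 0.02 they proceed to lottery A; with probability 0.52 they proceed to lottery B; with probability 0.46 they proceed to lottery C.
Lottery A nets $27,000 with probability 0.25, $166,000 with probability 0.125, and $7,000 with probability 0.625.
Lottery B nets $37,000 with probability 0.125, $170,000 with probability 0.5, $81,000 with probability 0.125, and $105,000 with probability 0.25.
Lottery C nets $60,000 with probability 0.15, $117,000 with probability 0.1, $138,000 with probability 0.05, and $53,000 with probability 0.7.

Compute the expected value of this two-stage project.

$95,919.50

EV(A) = 0.25 × 27000 + 0.125 × 166000 + 0.625 × 7000 = 6750 + 20750 + 4375 = 31875
EV(B) = 0.125 × 37000 + 0.5 × 170000 + 0.125 × 81000 + 0.25 × 105000 = 4625 + 85000 + 10125 + 26250 = 126000
EV(C) = 0.15 × 60000 + 0.1 × 117000 + 0.05 × 138000 + 0.7 × 53000 = 9000 + 11700 + 6900 + 37100 = 64700
Overall = 0.02 × 31875 + 0.52 × 126000 + 0.46 × 64700 = 637.5 + 65520 + 29762 = 95919.5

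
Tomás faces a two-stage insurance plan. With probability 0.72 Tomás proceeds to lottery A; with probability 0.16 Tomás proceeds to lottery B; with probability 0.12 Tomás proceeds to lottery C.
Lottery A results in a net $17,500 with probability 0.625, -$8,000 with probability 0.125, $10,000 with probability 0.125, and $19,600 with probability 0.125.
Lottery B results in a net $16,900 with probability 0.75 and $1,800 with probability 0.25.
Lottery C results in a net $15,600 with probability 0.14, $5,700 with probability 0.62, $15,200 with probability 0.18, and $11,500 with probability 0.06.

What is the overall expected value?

$13,016.28

EV(A) = 0.625 × 17500 + 0.125 × (-8000) + 0.125 × 10000 + 0.125 × 19600 = 10937.5 − 1000 + 1250 + 2450 = 13637.5
EV(B) = 0.75 × 16900 + 0.25 × 1800 = 12675 + 450 = 13125
EV(C) = 0.14 × 15600 + 0.62 × 5700 + 0.18 × 15200 + 0.06 × 11500 = 2184 + 3534 + 2736 + 690 = 9144
Overall = 0.72 × 13637.5 + 0.16 × 13125 + 0.12 × 9144 = 9819 + 2100 + 1097.28 = 13016.28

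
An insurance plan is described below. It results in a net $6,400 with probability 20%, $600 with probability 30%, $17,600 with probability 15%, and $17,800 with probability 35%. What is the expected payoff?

EV = 0.2 × 6400 + 0.3 × 600 + 0.15 × 17600 + 0.35 × 17800 = 1280 + 180 + 2640 + 6230 = 10330

$10,330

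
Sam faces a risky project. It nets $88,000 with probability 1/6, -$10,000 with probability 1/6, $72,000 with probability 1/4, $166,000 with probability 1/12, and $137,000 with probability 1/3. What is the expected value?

EV = 1/6 × 88000 + 1/6 × (-10000) + 1/4 × 72000 + 1/12 × 166000 + 1/3 × 137000 = 14666.6667 − 1666.6667 + 18000 + 13833.3333 + 45666.6667 = 90500

$90,500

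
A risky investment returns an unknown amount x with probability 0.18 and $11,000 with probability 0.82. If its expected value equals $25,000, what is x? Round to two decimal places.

0.18·x + 0.82·11000 = 25000
0.18·x = 25000 − 9020 = 15980
x = 15980 / 0.18 = 88777.7778

x = $88,777.78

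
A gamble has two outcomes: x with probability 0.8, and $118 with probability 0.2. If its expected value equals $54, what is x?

0.8·x + 0.2·118 = 54
0.8·x = 54 − 23.6 = 30.4
x = 30.4 / 0.8 = 38

x = $38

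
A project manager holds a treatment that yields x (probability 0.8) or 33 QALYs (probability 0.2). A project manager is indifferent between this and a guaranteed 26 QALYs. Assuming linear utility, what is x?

x = 24.25 QALYs

0.8·x + 0.2·33 = 26
0.8·x = 26 − 6.6 = 19.4
x = 19.4 / 0.8 = 24.25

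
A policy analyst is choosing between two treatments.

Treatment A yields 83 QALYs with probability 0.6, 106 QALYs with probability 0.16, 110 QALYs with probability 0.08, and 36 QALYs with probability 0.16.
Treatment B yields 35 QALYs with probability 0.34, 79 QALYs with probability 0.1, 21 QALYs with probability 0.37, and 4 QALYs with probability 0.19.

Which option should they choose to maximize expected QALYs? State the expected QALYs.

Treatment A (81.32 QALYs)

Treatment A = 0.6 × 83 + 0.16 × 106 + 0.08 × 110 + 0.16 × 36 = 49.8 + 16.96 + 8.8 + 5.76 = 81.32
Treatment B = 0.34 × 35 + 0.1 × 79 + 0.37 × 21 + 0.19 × 4 = 11.9 + 7.9 + 7.77 + 0.76 = 28.33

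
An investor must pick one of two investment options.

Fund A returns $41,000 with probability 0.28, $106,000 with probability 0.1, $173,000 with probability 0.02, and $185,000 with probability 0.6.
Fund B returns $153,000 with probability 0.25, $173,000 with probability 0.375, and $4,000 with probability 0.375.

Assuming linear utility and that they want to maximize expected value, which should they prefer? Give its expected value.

Fund A ($136,540)

Fund A = 0.28 × 41000 + 0.1 × 106000 + 0.02 × 173000 + 0.6 × 185000 = 11480 + 10600 + 3460 + 111000 = 136540
Fund B = 0.25 × 153000 + 0.375 × 173000 + 0.375 × 4000 = 38250 + 64875 + 1500 = 104625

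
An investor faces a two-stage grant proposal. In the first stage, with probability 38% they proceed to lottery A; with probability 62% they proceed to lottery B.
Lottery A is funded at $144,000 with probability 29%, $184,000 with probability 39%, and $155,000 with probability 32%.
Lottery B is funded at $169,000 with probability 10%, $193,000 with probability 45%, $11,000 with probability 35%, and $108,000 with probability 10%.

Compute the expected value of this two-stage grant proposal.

EV(A) = 0.29 × 144000 + 0.39 × 184000 + 0.32 × 155000 = 41760 + 71760 + 49600 = 163120
EV(B) = 0.1 × 169000 + 0.45 × 193000 + 0.35 × 11000 + 0.1 × 108000 = 16900 + 86850 + 3850 + 10800 = 118400
Overall = 0.38 × 163120 + 0.62 × 118400 = 61985.6 + 73408 = 135393.6

$135,393.60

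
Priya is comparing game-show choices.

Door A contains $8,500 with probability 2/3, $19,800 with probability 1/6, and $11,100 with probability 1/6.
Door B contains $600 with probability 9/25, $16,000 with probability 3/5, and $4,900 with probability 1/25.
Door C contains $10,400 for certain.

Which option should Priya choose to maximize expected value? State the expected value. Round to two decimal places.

Door A = 2/3 × 8500 + 1/6 × 19800 + 1/6 × 11100 = 5666.6667 + 3300 + 1850 = 10816.6667
Door B = 9/25 × 600 + 3/5 × 16000 + 1/25 × 4900 = 216 + 9600 + 196 = 10012
Door C: 10400 (certain)

Door A ($10,816.67)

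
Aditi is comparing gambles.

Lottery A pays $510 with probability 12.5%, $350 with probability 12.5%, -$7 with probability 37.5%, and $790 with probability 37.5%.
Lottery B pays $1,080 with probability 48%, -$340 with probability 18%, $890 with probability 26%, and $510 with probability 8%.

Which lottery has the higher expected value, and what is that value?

Lottery B ($729.40)

Lottery A = 0.125 × 510 + 0.125 × 350 + 0.375 × (-7) + 0.375 × 790 = 63.75 + 43.75 − 2.625 + 296.25 = 401.125
Lottery B = 0.48 × 1080 + 0.18 × (-340) + 0.26 × 890 + 0.08 × 510 = 518.4 − 61.2 + 231.4 + 40.8 = 729.4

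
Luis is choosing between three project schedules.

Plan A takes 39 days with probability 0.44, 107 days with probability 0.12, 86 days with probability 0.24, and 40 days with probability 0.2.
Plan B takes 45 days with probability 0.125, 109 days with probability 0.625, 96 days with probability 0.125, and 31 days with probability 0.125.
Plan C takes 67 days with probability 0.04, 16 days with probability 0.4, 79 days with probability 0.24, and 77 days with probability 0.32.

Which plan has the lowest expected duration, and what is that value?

Plan A = 0.44 × 39 + 0.12 × 107 + 0.24 × 86 + 0.2 × 40 = 17.16 + 12.84 + 20.64 + 8 = 58.64
Plan B = 0.125 × 45 + 0.625 × 109 + 0.125 × 96 + 0.125 × 31 = 5.625 + 68.125 + 12 + 3.875 = 89.625
Plan C = 0.04 × 67 + 0.4 × 16 + 0.24 × 79 + 0.32 × 77 = 2.68 + 6.4 + 18.96 + 24.64 = 52.68

Plan C (52.68 days)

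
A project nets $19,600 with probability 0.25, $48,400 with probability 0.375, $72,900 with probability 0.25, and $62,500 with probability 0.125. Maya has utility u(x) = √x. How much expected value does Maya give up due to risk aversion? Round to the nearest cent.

E[u] = 0.25·√19600 + 0.375·√48400 + 0.25·√72900 + 0.125·√62500 = 0.25·140 + 0.375·220 + 0.25·270 + 0.125·250 = 216.25
CE = (216.25)² = 46764.0625
Risk premium = EV − CE = 49087.5 − 46764.0625 = 2323.4375

$2,323.44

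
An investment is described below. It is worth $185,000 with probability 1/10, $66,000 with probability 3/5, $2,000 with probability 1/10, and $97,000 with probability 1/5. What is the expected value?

$77,700

EV = 1/10 × 185000 + 3/5 × 66000 + 1/10 × 2000 + 1/5 × 97000 = 18500 + 39600 + 200 + 19400 = 77700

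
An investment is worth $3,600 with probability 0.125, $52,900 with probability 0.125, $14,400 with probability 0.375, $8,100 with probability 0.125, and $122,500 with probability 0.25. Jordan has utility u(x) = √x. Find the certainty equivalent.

E[u] = 0.125·√3600 + 0.125·√52900 + 0.375·√14400 + 0.125·√8100 + 0.25·√122500 = 0.125·60 + 0.125·230 + 0.375·120 + 0.125·90 + 0.25·350 = 180
CE = (180)² = 32400

$32,400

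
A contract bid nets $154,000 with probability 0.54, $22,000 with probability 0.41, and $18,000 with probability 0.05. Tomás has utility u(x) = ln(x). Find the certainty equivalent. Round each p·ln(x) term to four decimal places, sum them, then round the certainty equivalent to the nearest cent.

$62,286.50

E[u] = 0.54·ln(154000) + 0.41·ln(22000) + 0.05·ln(18000) = 6.4501 + 4.0995 + 0.4899 = 11.0395
CE = e^11.0395 ≈ 62286.50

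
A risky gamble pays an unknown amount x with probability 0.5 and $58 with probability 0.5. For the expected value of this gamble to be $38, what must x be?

x = $18

0.5·x + 0.5·58 = 38
0.5·x = 38 − 29 = 9
x = 9 / 0.5 = 18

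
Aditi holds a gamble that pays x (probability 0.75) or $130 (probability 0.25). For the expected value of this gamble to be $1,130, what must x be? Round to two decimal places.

x = $1,463.33

0.75·x + 0.25·130 = 1130
0.75·x = 1130 − 32.5 = 1097.5
x = 1097.5 / 0.75 = 1463.3333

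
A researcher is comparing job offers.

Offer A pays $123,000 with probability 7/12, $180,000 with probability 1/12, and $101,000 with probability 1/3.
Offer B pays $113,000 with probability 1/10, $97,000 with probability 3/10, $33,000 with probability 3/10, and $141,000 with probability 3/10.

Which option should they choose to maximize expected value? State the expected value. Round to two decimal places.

Offer A = 7/12 × 123000 + 1/12 × 180000 + 1/3 × 101000 = 71750 + 15000 + 33666.6667 = 120416.6667
Offer B = 1/10 × 113000 + 3/10 × 97000 + 3/10 × 33000 + 3/10 × 141000 = 11300 + 29100 + 9900 + 42300 = 92600

Offer A ($120,416.67)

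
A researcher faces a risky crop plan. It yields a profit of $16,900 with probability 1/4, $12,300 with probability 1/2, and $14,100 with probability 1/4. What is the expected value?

$13,900

EV = 1/4 × 16900 + 1/2 × 12300 + 1/4 × 14100 = 4225 + 6150 + 3525 = 13900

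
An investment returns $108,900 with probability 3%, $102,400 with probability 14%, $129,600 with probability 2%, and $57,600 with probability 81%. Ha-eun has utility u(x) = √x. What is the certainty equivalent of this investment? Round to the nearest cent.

E[u] = 0.03·√108900 + 0.14·√102400 + 0.02·√129600 + 0.81·√57600 = 0.03·330 + 0.14·320 + 0.02·360 + 0.81·240 = 256.3
CE = (256.3)² = 65689.69

$65,689.69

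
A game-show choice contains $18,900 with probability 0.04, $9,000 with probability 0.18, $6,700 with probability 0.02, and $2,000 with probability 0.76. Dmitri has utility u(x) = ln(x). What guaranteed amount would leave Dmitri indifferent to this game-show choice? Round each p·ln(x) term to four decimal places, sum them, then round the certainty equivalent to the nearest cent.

$2,938.63

E[u] = 0.04·ln(18900) + 0.18·ln(9000) + 0.02·ln(6700) + 0.76·ln(2000) = 0.3939 + 1.6389 + 0.1762 + 5.7767 = 7.9857
CE = e^7.9857 ≈ 2938.63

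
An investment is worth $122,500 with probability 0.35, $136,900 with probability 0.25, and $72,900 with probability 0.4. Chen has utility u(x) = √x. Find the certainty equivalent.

$104,329

E[u] = 0.35·√122500 + 0.25·√136900 + 0.4·√72900 = 0.35·350 + 0.25·370 + 0.4·270 = 323
CE = (323)² = 104329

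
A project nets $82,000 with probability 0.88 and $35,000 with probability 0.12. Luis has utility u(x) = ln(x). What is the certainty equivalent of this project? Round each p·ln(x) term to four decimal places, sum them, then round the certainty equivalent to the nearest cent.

$74,035.50

E[u] = 0.88·ln(82000) + 0.12·ln(35000) = 9.9567 + 1.2556 = 11.2123
CE = e^11.2123 ≈ 74035.50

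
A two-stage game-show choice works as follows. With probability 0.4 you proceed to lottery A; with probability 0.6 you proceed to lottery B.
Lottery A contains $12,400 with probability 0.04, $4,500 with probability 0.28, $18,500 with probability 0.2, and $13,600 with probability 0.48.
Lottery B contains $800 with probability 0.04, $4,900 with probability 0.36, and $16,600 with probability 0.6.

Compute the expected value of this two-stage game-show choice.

EV(A) = 0.04 × 12400 + 0.28 × 4500 + 0.2 × 18500 + 0.48 × 13600 = 496 + 1260 + 3700 + 6528 = 11984
EV(B) = 0.04 × 800 + 0.36 × 4900 + 0.6 × 16600 = 32 + 1764 + 9960 = 11756
Overall = 0.4 × 11984 + 0.6 × 11756 = 4793.6 + 7053.6 = 11847.2

$11,847.20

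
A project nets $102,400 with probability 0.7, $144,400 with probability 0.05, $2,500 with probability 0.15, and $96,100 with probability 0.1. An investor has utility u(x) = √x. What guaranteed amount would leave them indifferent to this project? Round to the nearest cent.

E[u] = 0.7·√102400 + 0.05·√144400 + 0.15·√2500 + 0.1·√96100 = 0.7·320 + 0.05·380 + 0.15·50 + 0.1·310 = 281.5
CE = (281.5)² = 79242.25

$79,242.25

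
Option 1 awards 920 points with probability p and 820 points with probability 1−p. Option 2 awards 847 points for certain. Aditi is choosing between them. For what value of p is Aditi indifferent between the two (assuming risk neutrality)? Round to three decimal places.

p = 0.270

p·920 + (1−p)·820 = 847
100p + 820 = 847
p = (847 − 820) / 100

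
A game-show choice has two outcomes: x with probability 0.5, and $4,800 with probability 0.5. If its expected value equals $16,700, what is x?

0.5·x + 0.5·4800 = 16700
0.5·x = 16700 − 2400 = 14300
x = 14300 / 0.5 = 28600

x = $28,600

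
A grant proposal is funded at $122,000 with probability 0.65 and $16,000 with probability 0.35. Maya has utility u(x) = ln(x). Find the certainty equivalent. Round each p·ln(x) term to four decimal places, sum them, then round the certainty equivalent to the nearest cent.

$59,922.06

E[u] = 0.65·ln(122000) + 0.35·ln(16000) = 7.6127 + 3.3881 = 11.0008
CE = e^11.0008 ≈ 59922.06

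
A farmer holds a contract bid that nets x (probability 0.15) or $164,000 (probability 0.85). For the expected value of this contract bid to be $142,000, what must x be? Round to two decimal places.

0.15·x + 0.85·164000 = 142000
0.15·x = 142000 − 139400 = 2600
x = 2600 / 0.15 = 17333.3333

x = $17,333.33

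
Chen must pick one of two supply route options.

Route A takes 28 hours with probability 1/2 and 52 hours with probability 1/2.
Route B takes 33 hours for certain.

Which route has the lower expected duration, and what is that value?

Route A = 1/2 × 28 + 1/2 × 52 = 14 + 26 = 40
Route B: 33 (certain)

Route B (33 hours)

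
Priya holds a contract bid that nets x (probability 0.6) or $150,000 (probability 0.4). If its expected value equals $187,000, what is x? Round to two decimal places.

x = $211,666.67

0.6·x + 0.4·150000 = 187000
0.6·x = 187000 − 60000 = 127000
x = 127000 / 0.6 = 211666.6667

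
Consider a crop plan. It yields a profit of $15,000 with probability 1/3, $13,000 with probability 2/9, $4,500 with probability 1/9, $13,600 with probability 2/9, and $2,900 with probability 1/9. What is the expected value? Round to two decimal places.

$11,733.33

EV = 1/3 × 15000 + 2/9 × 13000 + 1/9 × 4500 + 2/9 × 13600 + 1/9 × 2900 = 5000 + 2888.8889 + 500 + 3022.2222 + 322.2222 = 11733.3333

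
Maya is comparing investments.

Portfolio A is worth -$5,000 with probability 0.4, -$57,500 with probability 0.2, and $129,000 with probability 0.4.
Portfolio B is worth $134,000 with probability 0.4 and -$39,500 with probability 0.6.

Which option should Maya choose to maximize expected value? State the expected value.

Portfolio A ($38,100)

Portfolio A = 0.4 × (-5000) + 0.2 × (-57500) + 0.4 × 129000 = -2000 − 11500 + 51600 = 38100
Portfolio B = 0.4 × 134000 + 0.6 × (-39500) = 53600 − 23700 = 29900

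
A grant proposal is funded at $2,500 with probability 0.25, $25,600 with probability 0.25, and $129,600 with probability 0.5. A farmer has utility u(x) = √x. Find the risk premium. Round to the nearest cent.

$17,768.75

E[u] = 0.25·√2500 + 0.25·√25600 + 0.5·√129600 = 0.25·50 + 0.25·160 + 0.5·360 = 232.5
CE = (232.5)² = 54056.25
Risk premium = EV − CE = 71825 − 54056.25 = 17768.75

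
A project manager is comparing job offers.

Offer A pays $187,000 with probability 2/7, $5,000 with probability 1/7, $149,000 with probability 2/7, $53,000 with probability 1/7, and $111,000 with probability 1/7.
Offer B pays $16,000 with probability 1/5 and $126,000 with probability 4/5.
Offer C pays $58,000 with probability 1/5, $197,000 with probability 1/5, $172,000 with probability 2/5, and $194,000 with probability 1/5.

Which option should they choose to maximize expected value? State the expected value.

Offer C ($158,600)

Offer A = 2/7 × 187000 + 1/7 × 5000 + 2/7 × 149000 + 1/7 × 53000 + 1/7 × 111000 = 53428.5714 + 714.2857 + 42571.4286 + 7571.4286 + 15857.1429 = 120142.8571
Offer B = 1/5 × 16000 + 4/5 × 126000 = 3200 + 100800 = 104000
Offer C = 1/5 × 58000 + 1/5 × 197000 + 2/5 × 172000 + 1/5 × 194000 = 11600 + 39400 + 68800 + 38800 = 158600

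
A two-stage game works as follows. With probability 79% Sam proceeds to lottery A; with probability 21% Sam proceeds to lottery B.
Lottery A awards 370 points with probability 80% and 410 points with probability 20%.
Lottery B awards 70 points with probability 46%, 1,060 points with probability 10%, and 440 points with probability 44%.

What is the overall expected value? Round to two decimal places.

EV(A) = 0.8 × 370 + 0.2 × 410 = 296 + 82 = 378
EV(B) = 0.46 × 70 + 0.1 × 1060 + 0.44 × 440 = 32.2 + 106 + 193.6 = 331.8
Overall = 0.79 × 378 + 0.21 × 331.8 = 298.62 + 69.678 = 368.298

368.30 points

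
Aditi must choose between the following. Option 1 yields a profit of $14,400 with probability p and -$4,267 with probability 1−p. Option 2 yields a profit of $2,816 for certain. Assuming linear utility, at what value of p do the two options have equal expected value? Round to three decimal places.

p = 0.379

p·14400 + (1−p)·(-4267) = 2816
18667p − 4267 = 2816
p = (2816 + 4267) / 18667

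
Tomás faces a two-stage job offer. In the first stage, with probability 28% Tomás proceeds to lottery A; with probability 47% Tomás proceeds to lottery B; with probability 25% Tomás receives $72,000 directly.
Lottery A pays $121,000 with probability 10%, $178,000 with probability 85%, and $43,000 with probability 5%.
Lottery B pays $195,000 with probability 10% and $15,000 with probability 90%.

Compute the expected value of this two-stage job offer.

EV(A) = 0.1 × 121000 + 0.85 × 178000 + 0.05 × 43000 = 12100 + 151300 + 2150 = 165550
EV(B) = 0.1 × 195000 + 0.9 × 15000 = 19500 + 13500 = 33000
Branch C: 72000 (certain)
Overall = 0.28 × 165550 + 0.47 × 33000 + 0.25 × 72000 = 46354 + 15510 + 18000 = 79864

$79,864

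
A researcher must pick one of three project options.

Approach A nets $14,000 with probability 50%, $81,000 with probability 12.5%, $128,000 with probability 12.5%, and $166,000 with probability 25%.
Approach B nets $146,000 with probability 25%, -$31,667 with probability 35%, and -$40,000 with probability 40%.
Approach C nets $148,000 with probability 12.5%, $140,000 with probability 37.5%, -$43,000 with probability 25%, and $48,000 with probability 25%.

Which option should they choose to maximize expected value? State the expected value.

Approach A ($74,625)

Approach A = 0.5 × 14000 + 0.125 × 81000 + 0.125 × 128000 + 0.25 × 166000 = 7000 + 10125 + 16000 + 41500 = 74625
Approach B = 0.25 × 146000 + 0.35 × (-31667) + 0.4 × (-40000) = 36500 − 11083.45 − 16000 = 9416.55
Approach C = 0.125 × 148000 + 0.375 × 140000 + 0.25 × (-43000) + 0.25 × 48000 = 18500 + 52500 − 10750 + 12000 = 72250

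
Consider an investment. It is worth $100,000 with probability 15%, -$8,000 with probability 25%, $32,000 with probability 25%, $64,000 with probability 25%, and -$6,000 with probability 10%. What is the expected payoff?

EV = 0.15 × 100000 + 0.25 × (-8000) + 0.25 × 32000 + 0.25 × 64000 + 0.1 × (-6000) = 15000 − 2000 + 8000 + 16000 − 600 = 36400

$36,400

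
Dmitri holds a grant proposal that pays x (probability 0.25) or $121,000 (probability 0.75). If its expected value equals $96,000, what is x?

0.25·x + 0.75·121000 = 96000
0.25·x = 96000 − 90750 = 5250
x = 5250 / 0.25 = 21000

x = $21,000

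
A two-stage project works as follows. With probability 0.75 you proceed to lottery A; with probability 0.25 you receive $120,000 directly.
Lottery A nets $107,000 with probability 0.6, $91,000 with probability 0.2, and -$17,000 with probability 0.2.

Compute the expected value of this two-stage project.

EV(A) = 0.6 × 107000 + 0.2 × 91000 + 0.2 × (-17000) = 64200 + 18200 − 3400 = 79000
Branch B: 120000 (certain)
Overall = 0.75 × 79000 + 0.25 × 120000 = 59250 + 30000 = 89250

$89,250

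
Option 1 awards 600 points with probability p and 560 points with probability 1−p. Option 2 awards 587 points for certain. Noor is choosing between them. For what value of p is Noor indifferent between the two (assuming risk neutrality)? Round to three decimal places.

p·600 + (1−p)·560 = 587
40p + 560 = 587
p = (587 − 560) / 40

p = 0.675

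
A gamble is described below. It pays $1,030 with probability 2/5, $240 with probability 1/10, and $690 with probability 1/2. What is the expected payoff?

$781

EV = 2/5 × 1030 + 1/10 × 240 + 1/2 × 690 = 412 + 24 + 345 = 781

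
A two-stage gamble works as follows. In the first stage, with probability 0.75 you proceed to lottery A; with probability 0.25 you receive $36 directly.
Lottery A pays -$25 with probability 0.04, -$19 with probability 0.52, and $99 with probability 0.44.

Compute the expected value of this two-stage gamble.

EV(A) = 0.04 × (-25) + 0.52 × (-19) + 0.44 × 99 = -1 − 9.88 + 43.56 = 32.68
Branch B: 36 (certain)
Overall = 0.75 × 32.68 + 0.25 × 36 = 24.51 + 9 = 33.51

$33.51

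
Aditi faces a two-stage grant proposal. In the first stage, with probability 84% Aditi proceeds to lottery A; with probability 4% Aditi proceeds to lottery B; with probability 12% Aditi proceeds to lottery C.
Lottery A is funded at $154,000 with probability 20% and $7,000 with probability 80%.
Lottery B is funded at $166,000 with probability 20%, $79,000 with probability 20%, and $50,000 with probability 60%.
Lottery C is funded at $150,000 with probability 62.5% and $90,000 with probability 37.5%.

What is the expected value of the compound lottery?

$49,036

EV(A) = 0.2 × 154000 + 0.8 × 7000 = 30800 + 5600 = 36400
EV(B) = 0.2 × 166000 + 0.2 × 79000 + 0.6 × 50000 = 33200 + 15800 + 30000 = 79000
EV(C) = 0.625 × 150000 + 0.375 × 90000 = 93750 + 33750 = 127500
Overall = 0.84 × 36400 + 0.04 × 79000 + 0.12 × 127500 = 30576 + 3160 + 15300 = 49036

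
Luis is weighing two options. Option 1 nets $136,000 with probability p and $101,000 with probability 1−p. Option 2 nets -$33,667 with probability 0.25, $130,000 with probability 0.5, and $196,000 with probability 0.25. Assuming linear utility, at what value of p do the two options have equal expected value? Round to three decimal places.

EV(Option 2) = 0.25 × (-33667) + 0.5 × 130000 + 0.25 × 196000 = -8416.75 + 65000 + 49000 = 105583.25
p·136000 + (1−p)·101000 = 105583.25
35000p + 101000 = 105583.25
p = (105583.25 − 101000) / 35000

p = 0.131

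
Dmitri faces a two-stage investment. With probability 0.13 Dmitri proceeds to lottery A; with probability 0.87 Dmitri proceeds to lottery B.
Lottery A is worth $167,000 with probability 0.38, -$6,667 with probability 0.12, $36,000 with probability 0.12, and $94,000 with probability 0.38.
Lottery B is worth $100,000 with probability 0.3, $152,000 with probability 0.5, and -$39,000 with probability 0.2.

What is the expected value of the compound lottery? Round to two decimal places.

EV(A) = 0.38 × 167000 + 0.12 × (-6667) + 0.12 × 36000 + 0.38 × 94000 = 63460 − 800.04 + 4320 + 35720 = 102699.96
EV(B) = 0.3 × 100000 + 0.5 × 152000 + 0.2 × (-39000) = 30000 + 76000 − 7800 = 98200
Overall = 0.13 × 102699.96 + 0.87 × 98200 = 13350.9948 + 85434 = 98784.9948

$98,784.99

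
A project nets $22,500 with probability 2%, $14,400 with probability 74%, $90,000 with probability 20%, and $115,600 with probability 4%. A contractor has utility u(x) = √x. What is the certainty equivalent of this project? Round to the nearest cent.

E[u] = 0.02·√22500 + 0.74·√14400 + 0.2·√90000 + 0.04·√115600 = 0.02·150 + 0.74·120 + 0.2·300 + 0.04·340 = 165.4
CE = (165.4)² = 27357.16

$27,357.16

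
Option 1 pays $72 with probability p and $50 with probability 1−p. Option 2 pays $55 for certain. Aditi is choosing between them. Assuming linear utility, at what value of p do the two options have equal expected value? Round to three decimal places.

p·72 + (1−p)·50 = 55
22p + 50 = 55
p = (55 − 50) / 22

p = 0.227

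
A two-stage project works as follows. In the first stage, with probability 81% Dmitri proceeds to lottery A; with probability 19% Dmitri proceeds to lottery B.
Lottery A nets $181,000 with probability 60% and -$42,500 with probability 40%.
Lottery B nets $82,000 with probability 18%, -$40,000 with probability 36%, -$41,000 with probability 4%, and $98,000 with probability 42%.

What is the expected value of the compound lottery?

EV(A) = 0.6 × 181000 + 0.4 × (-42500) = 108600 − 17000 = 91600
EV(B) = 0.18 × 82000 + 0.36 × (-40000) + 0.04 × (-41000) + 0.42 × 98000 = 14760 − 14400 − 1640 + 41160 = 39880
Overall = 0.81 × 91600 + 0.19 × 39880 = 74196 + 7577.2 = 81773.2

$81,773.20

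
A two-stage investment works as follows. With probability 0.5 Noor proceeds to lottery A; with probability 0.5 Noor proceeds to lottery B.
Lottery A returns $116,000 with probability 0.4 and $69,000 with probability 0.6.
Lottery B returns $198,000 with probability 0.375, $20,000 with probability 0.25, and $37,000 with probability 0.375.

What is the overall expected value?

EV(A) = 0.4 × 116000 + 0.6 × 69000 = 46400 + 41400 = 87800
EV(B) = 0.375 × 198000 + 0.25 × 20000 + 0.375 × 37000 = 74250 + 5000 + 13875 = 93125
Overall = 0.5 × 87800 + 0.5 × 93125 = 43900 + 46562.5 = 90462.5

$90,462.50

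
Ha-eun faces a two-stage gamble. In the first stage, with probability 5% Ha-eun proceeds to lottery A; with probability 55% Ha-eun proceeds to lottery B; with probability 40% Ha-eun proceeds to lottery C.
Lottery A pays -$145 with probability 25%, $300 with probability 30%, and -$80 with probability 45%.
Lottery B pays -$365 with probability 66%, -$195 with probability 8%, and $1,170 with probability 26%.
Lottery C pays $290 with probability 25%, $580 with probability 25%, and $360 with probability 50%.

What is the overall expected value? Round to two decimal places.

EV(A) = 0.25 × (-145) + 0.3 × 300 + 0.45 × (-80) = -36.25 + 90 − 36 = 17.75
EV(B) = 0.66 × (-365) + 0.08 × (-195) + 0.26 × 1170 = -240.9 − 15.6 + 304.2 = 47.7
EV(C) = 0.25 × 290 + 0.25 × 580 + 0.5 × 360 = 72.5 + 145 + 180 = 397.5
Overall = 0.05 × 17.75 + 0.55 × 47.7 + 0.4 × 397.5 = 0.8875 + 26.235 + 159 = 186.1225

$186.12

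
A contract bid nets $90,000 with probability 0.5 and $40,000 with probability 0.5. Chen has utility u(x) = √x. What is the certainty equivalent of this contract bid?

E[u] = 0.5·√90000 + 0.5·√40000 = 0.5·300 + 0.5·200 = 250
CE = (250)² = 62500

$62,500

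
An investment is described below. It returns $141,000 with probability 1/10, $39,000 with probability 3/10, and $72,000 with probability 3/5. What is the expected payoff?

EV = 1/10 × 141000 + 3/10 × 39000 + 3/5 × 72000 = 14100 + 11700 + 43200 = 69000

$69,000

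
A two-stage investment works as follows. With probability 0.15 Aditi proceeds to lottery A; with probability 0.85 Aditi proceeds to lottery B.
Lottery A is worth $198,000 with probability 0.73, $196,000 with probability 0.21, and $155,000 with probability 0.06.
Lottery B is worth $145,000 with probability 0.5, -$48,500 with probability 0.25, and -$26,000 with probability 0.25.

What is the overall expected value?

$75,043.75

EV(A) = 0.73 × 198000 + 0.21 × 196000 + 0.06 × 155000 = 144540 + 41160 + 9300 = 195000
EV(B) = 0.5 × 145000 + 0.25 × (-48500) + 0.25 × (-26000) = 72500 − 12125 − 6500 = 53875
Overall = 0.15 × 195000 + 0.85 × 53875 = 29250 + 45793.75 = 75043.75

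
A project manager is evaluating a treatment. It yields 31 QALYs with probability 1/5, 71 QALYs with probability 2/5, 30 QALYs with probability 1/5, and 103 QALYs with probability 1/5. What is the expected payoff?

EV = 1/5 × 31 + 2/5 × 71 + 1/5 × 30 + 1/5 × 103 = 6.2 + 28.4 + 6 + 20.6 = 61.2

61.2 QALYs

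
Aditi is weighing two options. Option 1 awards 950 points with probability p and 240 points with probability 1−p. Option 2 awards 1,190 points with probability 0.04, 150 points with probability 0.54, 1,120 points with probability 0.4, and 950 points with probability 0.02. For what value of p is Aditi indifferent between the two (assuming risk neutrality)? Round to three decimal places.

EV(Option 2) = 0.04 × 1190 + 0.54 × 150 + 0.4 × 1120 + 0.02 × 950 = 47.6 + 81 + 448 + 19 = 595.6
p·950 + (1−p)·240 = 595.6
710p + 240 = 595.6
p = (595.6 − 240) / 710

p = 0.501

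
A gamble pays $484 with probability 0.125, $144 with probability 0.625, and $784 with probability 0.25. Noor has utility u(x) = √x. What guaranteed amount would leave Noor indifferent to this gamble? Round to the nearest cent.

E[u] = 0.125·√484 + 0.625·√144 + 0.25·√784 = 0.125·22 + 0.625·12 + 0.25·28 = 17.25
CE = (17.25)² = 297.5625

$297.56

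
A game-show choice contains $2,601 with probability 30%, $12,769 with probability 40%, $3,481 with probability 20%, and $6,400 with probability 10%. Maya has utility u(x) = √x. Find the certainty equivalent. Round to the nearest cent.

E[u] = 0.3·√2601 + 0.4·√12769 + 0.2·√3481 + 0.1·√6400 = 0.3·51 + 0.4·113 + 0.2·59 + 0.1·80 = 80.3
CE = (80.3)² = 6448.09

$6,448.09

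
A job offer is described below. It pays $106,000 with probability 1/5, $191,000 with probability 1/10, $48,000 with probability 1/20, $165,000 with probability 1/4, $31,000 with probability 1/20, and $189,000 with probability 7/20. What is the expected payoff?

$151,650

EV = 1/5 × 106000 + 1/10 × 191000 + 1/20 × 48000 + 1/4 × 165000 + 1/20 × 31000 + 7/20 × 189000 = 21200 + 19100 + 2400 + 41250 + 1550 + 66150 = 151650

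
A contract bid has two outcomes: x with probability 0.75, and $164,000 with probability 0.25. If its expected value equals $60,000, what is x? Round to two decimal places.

0.75·x + 0.25·164000 = 60000
0.75·x = 60000 − 41000 = 19000
x = 19000 / 0.75 = 25333.3333

x = $25,333.33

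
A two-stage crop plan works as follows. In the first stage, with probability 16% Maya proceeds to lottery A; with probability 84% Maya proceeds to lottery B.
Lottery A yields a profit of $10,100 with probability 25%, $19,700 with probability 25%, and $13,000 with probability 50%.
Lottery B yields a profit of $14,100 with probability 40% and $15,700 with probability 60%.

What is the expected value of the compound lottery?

$14,882.40

EV(A) = 0.25 × 10100 + 0.25 × 19700 + 0.5 × 13000 = 2525 + 4925 + 6500 = 13950
EV(B) = 0.4 × 14100 + 0.6 × 15700 = 5640 + 9420 = 15060
Overall = 0.16 × 13950 + 0.84 × 15060 = 2232 + 12650.4 = 14882.4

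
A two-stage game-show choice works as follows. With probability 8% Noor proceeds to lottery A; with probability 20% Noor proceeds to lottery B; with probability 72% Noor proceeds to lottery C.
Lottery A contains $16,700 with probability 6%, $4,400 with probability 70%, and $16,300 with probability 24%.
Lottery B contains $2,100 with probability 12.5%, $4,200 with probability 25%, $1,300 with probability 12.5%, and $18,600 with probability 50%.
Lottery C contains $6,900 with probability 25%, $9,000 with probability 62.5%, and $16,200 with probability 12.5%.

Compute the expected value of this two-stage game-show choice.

EV(A) = 0.06 × 16700 + 0.7 × 4400 + 0.24 × 16300 = 1002 + 3080 + 3912 = 7994
EV(B) = 0.125 × 2100 + 0.25 × 4200 + 0.125 × 1300 + 0.5 × 18600 = 262.5 + 1050 + 162.5 + 9300 = 10775
EV(C) = 0.25 × 6900 + 0.625 × 9000 + 0.125 × 16200 = 1725 + 5625 + 2025 = 9375
Overall = 0.08 × 7994 + 0.2 × 10775 + 0.72 × 9375 = 639.52 + 2155 + 6750 = 9544.52

$9,544.52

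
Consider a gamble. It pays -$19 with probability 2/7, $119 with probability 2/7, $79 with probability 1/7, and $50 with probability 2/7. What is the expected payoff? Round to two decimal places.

$54.14

EV = 2/7 × (-19) + 2/7 × 119 + 1/7 × 79 + 2/7 × 50 = -5.4286 + 34 + 11.2857 + 14.2857 = 54.1429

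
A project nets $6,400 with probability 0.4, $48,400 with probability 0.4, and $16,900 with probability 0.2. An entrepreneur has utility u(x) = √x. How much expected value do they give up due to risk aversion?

E[u] = 0.4·√6400 + 0.4·√48400 + 0.2·√16900 = 0.4·80 + 0.4·220 + 0.2·130 = 146
CE = (146)² = 21316
Risk premium = EV − CE = 25300 − 21316 = 3984

$3,984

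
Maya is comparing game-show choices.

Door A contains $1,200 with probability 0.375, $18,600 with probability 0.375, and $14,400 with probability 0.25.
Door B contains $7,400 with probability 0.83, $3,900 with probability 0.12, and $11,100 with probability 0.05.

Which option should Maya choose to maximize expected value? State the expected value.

Door A = 0.375 × 1200 + 0.375 × 18600 + 0.25 × 14400 = 450 + 6975 + 3600 = 11025
Door B = 0.83 × 7400 + 0.12 × 3900 + 0.05 × 11100 = 6142 + 468 + 555 = 7165

Door A ($11,025)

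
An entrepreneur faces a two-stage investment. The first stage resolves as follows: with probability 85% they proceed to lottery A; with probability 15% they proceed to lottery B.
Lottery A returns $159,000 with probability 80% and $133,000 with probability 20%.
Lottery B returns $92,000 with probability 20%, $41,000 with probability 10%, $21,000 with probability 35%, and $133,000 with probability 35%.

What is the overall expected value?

EV(A) = 0.8 × 159000 + 0.2 × 133000 = 127200 + 26600 = 153800
EV(B) = 0.2 × 92000 + 0.1 × 41000 + 0.35 × 21000 + 0.35 × 133000 = 18400 + 4100 + 7350 + 46550 = 76400
Overall = 0.85 × 153800 + 0.15 × 76400 = 130730 + 11460 = 142190

$142,190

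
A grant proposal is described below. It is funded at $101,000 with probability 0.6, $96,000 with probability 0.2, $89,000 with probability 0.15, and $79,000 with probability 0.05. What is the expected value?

$97,100

EV = 0.6 × 101000 + 0.2 × 96000 + 0.15 × 89000 + 0.05 × 79000 = 60600 + 19200 + 13350 + 3950 = 97100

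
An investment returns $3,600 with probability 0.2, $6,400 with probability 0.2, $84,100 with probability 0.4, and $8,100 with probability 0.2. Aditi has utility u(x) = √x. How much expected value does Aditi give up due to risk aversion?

E[u] = 0.2·√3600 + 0.2·√6400 + 0.4·√84100 + 0.2·√8100 = 0.2·60 + 0.2·80 + 0.4·290 + 0.2·90 = 162
CE = (162)² = 26244
Risk premium = EV − CE = 37260 − 26244 = 11016

$11,016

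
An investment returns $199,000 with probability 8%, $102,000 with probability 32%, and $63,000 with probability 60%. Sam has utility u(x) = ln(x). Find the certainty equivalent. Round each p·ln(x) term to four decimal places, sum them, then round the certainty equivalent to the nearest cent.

E[u] = 0.08·ln(199000) + 0.32·ln(102000) + 0.6·ln(63000) = 0.9761 + 3.6905 + 6.6305 = 11.2971
CE = e^11.2971 ≈ 80587.59

$80,587.59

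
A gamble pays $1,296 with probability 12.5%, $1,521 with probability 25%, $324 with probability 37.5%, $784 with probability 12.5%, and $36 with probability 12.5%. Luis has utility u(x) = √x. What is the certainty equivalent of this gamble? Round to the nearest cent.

$637.56

E[u] = 0.125·√1296 + 0.25·√1521 + 0.375·√324 + 0.125·√784 + 0.125·√36 = 0.125·36 + 0.25·39 + 0.375·18 + 0.125·28 + 0.125·6 = 25.25
CE = (25.25)² = 637.5625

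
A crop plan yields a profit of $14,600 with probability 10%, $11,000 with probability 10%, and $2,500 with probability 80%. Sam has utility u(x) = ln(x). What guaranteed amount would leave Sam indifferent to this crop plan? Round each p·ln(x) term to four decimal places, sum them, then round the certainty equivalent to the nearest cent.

$3,458.88

E[u] = 0.1·ln(14600) + 0.1·ln(11000) + 0.8·ln(2500) = 0.9589 + 0.9306 + 6.2592 = 8.1487
CE = e^8.1487 ≈ 3458.88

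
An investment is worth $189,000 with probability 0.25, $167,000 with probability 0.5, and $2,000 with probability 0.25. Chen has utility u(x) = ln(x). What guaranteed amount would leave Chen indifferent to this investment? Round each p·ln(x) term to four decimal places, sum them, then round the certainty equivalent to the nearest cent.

$56,982.53

E[u] = 0.25·ln(189000) + 0.5·ln(167000) + 0.25·ln(2000) = 3.0374 + 6.0129 + 1.9002 = 10.9505
CE = e^10.9505 ≈ 56982.53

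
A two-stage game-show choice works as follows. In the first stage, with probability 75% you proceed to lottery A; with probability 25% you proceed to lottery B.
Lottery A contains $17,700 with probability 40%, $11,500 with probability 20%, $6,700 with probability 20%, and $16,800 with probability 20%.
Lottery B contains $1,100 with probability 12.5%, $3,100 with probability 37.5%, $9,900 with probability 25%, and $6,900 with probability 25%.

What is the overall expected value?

EV(A) = 0.4 × 17700 + 0.2 × 11500 + 0.2 × 6700 + 0.2 × 16800 = 7080 + 2300 + 1340 + 3360 = 14080
EV(B) = 0.125 × 1100 + 0.375 × 3100 + 0.25 × 9900 + 0.25 × 6900 = 137.5 + 1162.5 + 2475 + 1725 = 5500
Overall = 0.75 × 14080 + 0.25 × 5500 = 10560 + 1375 = 11935

$11,935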